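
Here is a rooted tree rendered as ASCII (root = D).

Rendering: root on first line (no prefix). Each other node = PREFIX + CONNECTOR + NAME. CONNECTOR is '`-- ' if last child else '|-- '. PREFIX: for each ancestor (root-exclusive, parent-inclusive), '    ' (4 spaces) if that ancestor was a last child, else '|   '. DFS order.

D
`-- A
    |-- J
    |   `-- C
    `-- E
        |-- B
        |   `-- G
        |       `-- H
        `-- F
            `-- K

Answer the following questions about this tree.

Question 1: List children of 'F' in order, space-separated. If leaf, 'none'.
Node F's children (from adjacency): K

Answer: K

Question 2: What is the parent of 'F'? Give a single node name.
Scan adjacency: F appears as child of E

Answer: E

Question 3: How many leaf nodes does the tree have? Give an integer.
Leaves (nodes with no children): C, H, K

Answer: 3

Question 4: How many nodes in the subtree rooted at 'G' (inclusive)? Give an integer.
Subtree rooted at G contains: G, H
Count = 2

Answer: 2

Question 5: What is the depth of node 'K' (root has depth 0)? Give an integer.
Answer: 4

Derivation:
Path from root to K: D -> A -> E -> F -> K
Depth = number of edges = 4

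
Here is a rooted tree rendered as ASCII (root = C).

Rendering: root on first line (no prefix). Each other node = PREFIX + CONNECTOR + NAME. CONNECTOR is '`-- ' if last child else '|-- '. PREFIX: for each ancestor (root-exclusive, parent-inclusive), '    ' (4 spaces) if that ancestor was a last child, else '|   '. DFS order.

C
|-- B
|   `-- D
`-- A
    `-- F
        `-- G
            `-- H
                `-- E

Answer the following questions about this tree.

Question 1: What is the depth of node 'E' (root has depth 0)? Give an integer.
Answer: 5

Derivation:
Path from root to E: C -> A -> F -> G -> H -> E
Depth = number of edges = 5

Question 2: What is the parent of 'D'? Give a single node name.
Answer: B

Derivation:
Scan adjacency: D appears as child of B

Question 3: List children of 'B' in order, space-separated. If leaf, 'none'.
Node B's children (from adjacency): D

Answer: D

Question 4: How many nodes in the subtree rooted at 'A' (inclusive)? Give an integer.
Subtree rooted at A contains: A, E, F, G, H
Count = 5

Answer: 5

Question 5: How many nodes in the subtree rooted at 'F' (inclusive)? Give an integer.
Answer: 4

Derivation:
Subtree rooted at F contains: E, F, G, H
Count = 4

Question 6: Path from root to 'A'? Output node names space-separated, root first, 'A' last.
Answer: C A

Derivation:
Walk down from root: C -> A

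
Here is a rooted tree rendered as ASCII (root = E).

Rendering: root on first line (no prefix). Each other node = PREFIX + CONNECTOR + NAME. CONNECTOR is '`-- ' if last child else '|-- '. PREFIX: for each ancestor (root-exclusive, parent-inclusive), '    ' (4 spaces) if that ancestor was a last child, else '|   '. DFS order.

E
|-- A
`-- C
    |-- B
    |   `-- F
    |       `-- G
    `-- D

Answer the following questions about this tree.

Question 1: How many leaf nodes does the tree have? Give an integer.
Leaves (nodes with no children): A, D, G

Answer: 3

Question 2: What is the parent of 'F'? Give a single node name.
Scan adjacency: F appears as child of B

Answer: B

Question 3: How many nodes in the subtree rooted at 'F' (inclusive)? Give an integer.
Answer: 2

Derivation:
Subtree rooted at F contains: F, G
Count = 2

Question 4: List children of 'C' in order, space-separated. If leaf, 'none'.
Answer: B D

Derivation:
Node C's children (from adjacency): B, D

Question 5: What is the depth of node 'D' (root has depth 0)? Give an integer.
Path from root to D: E -> C -> D
Depth = number of edges = 2

Answer: 2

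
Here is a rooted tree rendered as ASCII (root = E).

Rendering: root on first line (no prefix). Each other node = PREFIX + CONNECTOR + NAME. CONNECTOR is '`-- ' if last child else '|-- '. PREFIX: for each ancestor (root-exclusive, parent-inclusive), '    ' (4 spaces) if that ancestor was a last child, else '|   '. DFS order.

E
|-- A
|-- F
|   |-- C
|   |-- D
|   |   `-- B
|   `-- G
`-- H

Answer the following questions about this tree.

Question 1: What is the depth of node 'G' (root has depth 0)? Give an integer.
Answer: 2

Derivation:
Path from root to G: E -> F -> G
Depth = number of edges = 2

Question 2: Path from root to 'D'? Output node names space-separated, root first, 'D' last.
Walk down from root: E -> F -> D

Answer: E F D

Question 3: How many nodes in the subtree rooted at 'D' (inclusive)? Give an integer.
Subtree rooted at D contains: B, D
Count = 2

Answer: 2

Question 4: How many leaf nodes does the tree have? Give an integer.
Leaves (nodes with no children): A, B, C, G, H

Answer: 5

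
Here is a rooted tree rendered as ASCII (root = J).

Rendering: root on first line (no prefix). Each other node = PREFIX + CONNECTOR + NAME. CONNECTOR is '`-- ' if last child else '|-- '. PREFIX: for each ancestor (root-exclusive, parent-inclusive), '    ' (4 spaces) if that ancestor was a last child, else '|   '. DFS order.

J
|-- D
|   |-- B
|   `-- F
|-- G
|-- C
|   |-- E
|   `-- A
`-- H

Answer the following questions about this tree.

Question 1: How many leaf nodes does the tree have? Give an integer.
Answer: 6

Derivation:
Leaves (nodes with no children): A, B, E, F, G, H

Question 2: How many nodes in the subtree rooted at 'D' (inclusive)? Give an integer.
Subtree rooted at D contains: B, D, F
Count = 3

Answer: 3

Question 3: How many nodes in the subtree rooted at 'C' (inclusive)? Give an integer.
Subtree rooted at C contains: A, C, E
Count = 3

Answer: 3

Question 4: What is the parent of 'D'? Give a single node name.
Answer: J

Derivation:
Scan adjacency: D appears as child of J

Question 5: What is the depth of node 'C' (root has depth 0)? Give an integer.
Path from root to C: J -> C
Depth = number of edges = 1

Answer: 1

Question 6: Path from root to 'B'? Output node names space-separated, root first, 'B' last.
Answer: J D B

Derivation:
Walk down from root: J -> D -> B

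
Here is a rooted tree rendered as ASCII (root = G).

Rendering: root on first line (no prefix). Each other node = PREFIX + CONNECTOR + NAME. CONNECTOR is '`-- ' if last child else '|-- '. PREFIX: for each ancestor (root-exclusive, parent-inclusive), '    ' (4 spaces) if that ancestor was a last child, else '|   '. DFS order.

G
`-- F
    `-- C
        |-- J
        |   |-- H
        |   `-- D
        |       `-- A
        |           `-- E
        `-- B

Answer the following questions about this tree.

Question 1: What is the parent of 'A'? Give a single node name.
Scan adjacency: A appears as child of D

Answer: D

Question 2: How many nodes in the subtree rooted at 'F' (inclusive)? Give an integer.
Answer: 8

Derivation:
Subtree rooted at F contains: A, B, C, D, E, F, H, J
Count = 8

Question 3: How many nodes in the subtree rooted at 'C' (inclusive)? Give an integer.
Subtree rooted at C contains: A, B, C, D, E, H, J
Count = 7

Answer: 7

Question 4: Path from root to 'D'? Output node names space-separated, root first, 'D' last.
Walk down from root: G -> F -> C -> J -> D

Answer: G F C J D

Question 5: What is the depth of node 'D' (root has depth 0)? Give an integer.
Path from root to D: G -> F -> C -> J -> D
Depth = number of edges = 4

Answer: 4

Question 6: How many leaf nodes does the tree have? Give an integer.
Leaves (nodes with no children): B, E, H

Answer: 3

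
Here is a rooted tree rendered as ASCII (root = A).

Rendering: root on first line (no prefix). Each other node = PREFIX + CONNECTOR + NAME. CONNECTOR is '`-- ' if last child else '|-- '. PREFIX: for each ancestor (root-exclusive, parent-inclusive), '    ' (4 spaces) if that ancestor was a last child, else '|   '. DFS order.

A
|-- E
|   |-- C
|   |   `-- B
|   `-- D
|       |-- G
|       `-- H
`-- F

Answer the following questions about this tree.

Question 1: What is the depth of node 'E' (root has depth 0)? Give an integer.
Path from root to E: A -> E
Depth = number of edges = 1

Answer: 1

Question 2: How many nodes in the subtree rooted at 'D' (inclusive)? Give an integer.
Subtree rooted at D contains: D, G, H
Count = 3

Answer: 3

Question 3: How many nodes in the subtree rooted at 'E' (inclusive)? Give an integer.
Subtree rooted at E contains: B, C, D, E, G, H
Count = 6

Answer: 6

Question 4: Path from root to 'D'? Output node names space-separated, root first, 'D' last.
Walk down from root: A -> E -> D

Answer: A E D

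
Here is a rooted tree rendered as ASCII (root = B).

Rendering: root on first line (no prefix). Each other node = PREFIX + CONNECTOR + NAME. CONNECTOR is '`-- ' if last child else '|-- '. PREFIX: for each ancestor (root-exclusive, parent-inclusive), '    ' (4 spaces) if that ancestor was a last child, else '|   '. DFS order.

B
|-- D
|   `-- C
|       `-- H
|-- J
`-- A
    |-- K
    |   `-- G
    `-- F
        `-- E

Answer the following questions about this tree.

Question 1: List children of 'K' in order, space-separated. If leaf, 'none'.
Answer: G

Derivation:
Node K's children (from adjacency): G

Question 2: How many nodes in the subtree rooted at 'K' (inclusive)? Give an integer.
Subtree rooted at K contains: G, K
Count = 2

Answer: 2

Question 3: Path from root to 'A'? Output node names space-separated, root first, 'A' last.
Walk down from root: B -> A

Answer: B A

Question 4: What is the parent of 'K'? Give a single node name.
Scan adjacency: K appears as child of A

Answer: A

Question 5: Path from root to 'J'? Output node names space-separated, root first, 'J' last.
Answer: B J

Derivation:
Walk down from root: B -> J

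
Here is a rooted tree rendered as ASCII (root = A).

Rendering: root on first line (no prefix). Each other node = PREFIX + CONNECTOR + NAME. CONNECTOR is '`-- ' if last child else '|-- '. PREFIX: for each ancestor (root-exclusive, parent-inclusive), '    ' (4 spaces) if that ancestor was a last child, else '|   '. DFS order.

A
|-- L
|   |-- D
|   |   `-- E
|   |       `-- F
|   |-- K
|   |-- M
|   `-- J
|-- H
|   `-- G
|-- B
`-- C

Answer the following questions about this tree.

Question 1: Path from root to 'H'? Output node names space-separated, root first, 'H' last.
Answer: A H

Derivation:
Walk down from root: A -> H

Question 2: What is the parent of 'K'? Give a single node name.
Answer: L

Derivation:
Scan adjacency: K appears as child of L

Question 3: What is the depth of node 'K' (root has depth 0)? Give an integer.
Answer: 2

Derivation:
Path from root to K: A -> L -> K
Depth = number of edges = 2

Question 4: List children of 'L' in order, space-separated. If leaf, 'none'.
Answer: D K M J

Derivation:
Node L's children (from adjacency): D, K, M, J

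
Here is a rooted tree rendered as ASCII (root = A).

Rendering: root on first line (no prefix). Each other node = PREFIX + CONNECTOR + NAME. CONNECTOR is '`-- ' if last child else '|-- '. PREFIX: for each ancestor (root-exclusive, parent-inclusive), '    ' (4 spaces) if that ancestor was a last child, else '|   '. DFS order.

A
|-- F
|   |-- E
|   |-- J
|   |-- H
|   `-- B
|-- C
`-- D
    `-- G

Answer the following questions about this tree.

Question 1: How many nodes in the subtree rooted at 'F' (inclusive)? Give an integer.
Subtree rooted at F contains: B, E, F, H, J
Count = 5

Answer: 5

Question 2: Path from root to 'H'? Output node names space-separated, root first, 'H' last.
Answer: A F H

Derivation:
Walk down from root: A -> F -> H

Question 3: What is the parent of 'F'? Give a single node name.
Answer: A

Derivation:
Scan adjacency: F appears as child of A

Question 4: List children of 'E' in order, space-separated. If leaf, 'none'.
Node E's children (from adjacency): (leaf)

Answer: none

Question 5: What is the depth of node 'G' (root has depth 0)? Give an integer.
Path from root to G: A -> D -> G
Depth = number of edges = 2

Answer: 2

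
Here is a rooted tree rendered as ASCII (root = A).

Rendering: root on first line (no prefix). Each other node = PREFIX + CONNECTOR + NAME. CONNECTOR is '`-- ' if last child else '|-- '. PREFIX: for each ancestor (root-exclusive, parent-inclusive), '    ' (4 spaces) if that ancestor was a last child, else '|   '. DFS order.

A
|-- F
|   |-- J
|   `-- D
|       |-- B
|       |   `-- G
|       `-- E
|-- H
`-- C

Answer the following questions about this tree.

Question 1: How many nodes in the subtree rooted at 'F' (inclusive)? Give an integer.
Answer: 6

Derivation:
Subtree rooted at F contains: B, D, E, F, G, J
Count = 6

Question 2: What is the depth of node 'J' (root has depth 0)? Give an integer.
Answer: 2

Derivation:
Path from root to J: A -> F -> J
Depth = number of edges = 2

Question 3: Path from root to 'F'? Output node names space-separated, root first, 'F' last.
Answer: A F

Derivation:
Walk down from root: A -> F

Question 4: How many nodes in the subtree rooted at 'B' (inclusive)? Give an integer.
Subtree rooted at B contains: B, G
Count = 2

Answer: 2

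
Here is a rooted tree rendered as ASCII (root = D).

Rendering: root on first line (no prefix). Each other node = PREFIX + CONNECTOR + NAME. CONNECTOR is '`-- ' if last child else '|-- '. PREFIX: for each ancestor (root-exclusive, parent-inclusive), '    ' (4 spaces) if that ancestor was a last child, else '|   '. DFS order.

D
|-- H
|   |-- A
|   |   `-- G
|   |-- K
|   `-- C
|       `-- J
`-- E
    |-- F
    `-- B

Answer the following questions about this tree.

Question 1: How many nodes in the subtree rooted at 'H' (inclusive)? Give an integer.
Subtree rooted at H contains: A, C, G, H, J, K
Count = 6

Answer: 6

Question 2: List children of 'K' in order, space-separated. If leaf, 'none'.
Answer: none

Derivation:
Node K's children (from adjacency): (leaf)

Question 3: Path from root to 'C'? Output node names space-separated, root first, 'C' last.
Walk down from root: D -> H -> C

Answer: D H C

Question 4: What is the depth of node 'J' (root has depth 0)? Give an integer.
Path from root to J: D -> H -> C -> J
Depth = number of edges = 3

Answer: 3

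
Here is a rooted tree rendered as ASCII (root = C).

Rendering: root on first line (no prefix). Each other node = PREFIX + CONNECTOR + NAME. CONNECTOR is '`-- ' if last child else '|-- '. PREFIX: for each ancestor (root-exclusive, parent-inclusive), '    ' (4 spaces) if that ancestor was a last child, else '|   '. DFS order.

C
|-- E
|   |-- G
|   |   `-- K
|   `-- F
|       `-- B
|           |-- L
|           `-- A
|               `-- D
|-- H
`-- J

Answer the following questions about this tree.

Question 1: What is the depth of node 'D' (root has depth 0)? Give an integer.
Path from root to D: C -> E -> F -> B -> A -> D
Depth = number of edges = 5

Answer: 5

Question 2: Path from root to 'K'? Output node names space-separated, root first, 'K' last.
Answer: C E G K

Derivation:
Walk down from root: C -> E -> G -> K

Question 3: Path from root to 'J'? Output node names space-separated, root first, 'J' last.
Walk down from root: C -> J

Answer: C J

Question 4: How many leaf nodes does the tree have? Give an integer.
Answer: 5

Derivation:
Leaves (nodes with no children): D, H, J, K, L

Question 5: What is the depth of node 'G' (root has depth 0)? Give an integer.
Answer: 2

Derivation:
Path from root to G: C -> E -> G
Depth = number of edges = 2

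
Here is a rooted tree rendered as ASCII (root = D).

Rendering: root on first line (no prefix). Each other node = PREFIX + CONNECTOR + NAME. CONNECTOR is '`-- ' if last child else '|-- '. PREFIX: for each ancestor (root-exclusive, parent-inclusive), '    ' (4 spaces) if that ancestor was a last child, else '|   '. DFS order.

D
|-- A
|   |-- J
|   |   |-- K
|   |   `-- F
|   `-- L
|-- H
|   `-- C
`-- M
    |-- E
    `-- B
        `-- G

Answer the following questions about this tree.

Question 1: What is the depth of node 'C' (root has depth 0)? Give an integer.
Path from root to C: D -> H -> C
Depth = number of edges = 2

Answer: 2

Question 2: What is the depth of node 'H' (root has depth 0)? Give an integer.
Answer: 1

Derivation:
Path from root to H: D -> H
Depth = number of edges = 1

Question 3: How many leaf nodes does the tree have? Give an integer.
Leaves (nodes with no children): C, E, F, G, K, L

Answer: 6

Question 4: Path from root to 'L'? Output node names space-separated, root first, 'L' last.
Walk down from root: D -> A -> L

Answer: D A L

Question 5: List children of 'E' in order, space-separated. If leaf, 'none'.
Node E's children (from adjacency): (leaf)

Answer: none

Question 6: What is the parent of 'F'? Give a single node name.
Answer: J

Derivation:
Scan adjacency: F appears as child of J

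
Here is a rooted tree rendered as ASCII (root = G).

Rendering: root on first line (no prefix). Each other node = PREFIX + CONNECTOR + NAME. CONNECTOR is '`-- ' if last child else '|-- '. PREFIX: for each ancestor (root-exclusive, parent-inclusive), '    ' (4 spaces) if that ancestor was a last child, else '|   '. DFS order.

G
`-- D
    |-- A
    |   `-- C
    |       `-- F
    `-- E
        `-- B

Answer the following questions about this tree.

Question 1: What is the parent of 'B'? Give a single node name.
Scan adjacency: B appears as child of E

Answer: E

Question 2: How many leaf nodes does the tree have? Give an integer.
Answer: 2

Derivation:
Leaves (nodes with no children): B, F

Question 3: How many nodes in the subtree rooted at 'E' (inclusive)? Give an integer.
Subtree rooted at E contains: B, E
Count = 2

Answer: 2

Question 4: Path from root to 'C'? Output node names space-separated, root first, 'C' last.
Walk down from root: G -> D -> A -> C

Answer: G D A C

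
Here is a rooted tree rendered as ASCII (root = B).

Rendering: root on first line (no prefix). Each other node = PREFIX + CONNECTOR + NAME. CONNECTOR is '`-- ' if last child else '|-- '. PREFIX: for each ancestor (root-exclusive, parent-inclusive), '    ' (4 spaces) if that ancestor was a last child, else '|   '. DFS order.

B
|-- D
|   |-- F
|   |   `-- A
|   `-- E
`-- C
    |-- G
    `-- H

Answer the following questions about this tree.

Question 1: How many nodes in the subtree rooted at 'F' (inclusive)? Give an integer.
Answer: 2

Derivation:
Subtree rooted at F contains: A, F
Count = 2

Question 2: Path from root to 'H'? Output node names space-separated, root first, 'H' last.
Answer: B C H

Derivation:
Walk down from root: B -> C -> H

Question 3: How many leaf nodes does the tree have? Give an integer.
Leaves (nodes with no children): A, E, G, H

Answer: 4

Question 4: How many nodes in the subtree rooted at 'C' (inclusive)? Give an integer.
Subtree rooted at C contains: C, G, H
Count = 3

Answer: 3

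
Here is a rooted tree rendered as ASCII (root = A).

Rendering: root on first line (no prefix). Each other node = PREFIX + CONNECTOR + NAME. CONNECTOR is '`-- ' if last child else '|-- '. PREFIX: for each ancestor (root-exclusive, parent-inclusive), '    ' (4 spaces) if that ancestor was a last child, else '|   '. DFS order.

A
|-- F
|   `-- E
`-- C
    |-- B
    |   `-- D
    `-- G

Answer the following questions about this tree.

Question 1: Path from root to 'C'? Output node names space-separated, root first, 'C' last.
Answer: A C

Derivation:
Walk down from root: A -> C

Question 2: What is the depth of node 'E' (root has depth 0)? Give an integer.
Path from root to E: A -> F -> E
Depth = number of edges = 2

Answer: 2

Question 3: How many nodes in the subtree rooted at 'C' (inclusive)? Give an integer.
Subtree rooted at C contains: B, C, D, G
Count = 4

Answer: 4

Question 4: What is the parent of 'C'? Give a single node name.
Scan adjacency: C appears as child of A

Answer: A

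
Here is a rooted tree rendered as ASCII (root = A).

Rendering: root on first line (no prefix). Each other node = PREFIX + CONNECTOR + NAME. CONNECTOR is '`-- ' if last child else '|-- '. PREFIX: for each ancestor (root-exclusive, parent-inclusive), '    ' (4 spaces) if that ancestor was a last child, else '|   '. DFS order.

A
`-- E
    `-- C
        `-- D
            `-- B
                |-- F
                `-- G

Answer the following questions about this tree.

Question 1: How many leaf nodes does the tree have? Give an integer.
Answer: 2

Derivation:
Leaves (nodes with no children): F, G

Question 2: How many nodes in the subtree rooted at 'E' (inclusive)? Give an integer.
Subtree rooted at E contains: B, C, D, E, F, G
Count = 6

Answer: 6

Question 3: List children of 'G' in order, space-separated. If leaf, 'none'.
Answer: none

Derivation:
Node G's children (from adjacency): (leaf)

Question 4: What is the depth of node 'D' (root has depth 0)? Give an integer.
Path from root to D: A -> E -> C -> D
Depth = number of edges = 3

Answer: 3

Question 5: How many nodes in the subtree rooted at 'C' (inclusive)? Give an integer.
Subtree rooted at C contains: B, C, D, F, G
Count = 5

Answer: 5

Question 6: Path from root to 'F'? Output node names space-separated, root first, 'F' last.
Walk down from root: A -> E -> C -> D -> B -> F

Answer: A E C D B F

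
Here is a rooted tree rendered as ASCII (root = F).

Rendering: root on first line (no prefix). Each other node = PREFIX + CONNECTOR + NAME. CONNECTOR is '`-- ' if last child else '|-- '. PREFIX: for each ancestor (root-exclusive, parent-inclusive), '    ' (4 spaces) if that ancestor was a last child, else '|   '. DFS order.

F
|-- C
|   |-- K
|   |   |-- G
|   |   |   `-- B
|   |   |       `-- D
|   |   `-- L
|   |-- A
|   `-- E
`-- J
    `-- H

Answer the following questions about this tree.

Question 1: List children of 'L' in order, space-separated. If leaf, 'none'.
Answer: none

Derivation:
Node L's children (from adjacency): (leaf)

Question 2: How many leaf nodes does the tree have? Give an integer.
Leaves (nodes with no children): A, D, E, H, L

Answer: 5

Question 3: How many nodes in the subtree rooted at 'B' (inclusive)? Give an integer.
Answer: 2

Derivation:
Subtree rooted at B contains: B, D
Count = 2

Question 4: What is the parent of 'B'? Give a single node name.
Answer: G

Derivation:
Scan adjacency: B appears as child of G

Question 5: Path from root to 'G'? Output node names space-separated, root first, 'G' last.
Answer: F C K G

Derivation:
Walk down from root: F -> C -> K -> G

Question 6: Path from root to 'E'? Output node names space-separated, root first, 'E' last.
Walk down from root: F -> C -> E

Answer: F C E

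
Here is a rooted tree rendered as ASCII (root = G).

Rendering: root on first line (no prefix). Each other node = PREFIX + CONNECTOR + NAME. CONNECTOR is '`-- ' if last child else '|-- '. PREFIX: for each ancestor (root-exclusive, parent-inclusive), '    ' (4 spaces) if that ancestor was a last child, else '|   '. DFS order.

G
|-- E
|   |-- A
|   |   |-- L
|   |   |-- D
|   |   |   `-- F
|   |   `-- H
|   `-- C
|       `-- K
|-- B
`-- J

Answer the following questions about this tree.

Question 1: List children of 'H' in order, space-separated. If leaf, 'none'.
Node H's children (from adjacency): (leaf)

Answer: none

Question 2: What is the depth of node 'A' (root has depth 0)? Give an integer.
Answer: 2

Derivation:
Path from root to A: G -> E -> A
Depth = number of edges = 2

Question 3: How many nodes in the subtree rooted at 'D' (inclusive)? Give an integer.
Answer: 2

Derivation:
Subtree rooted at D contains: D, F
Count = 2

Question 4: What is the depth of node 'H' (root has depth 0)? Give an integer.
Answer: 3

Derivation:
Path from root to H: G -> E -> A -> H
Depth = number of edges = 3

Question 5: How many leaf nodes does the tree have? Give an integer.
Leaves (nodes with no children): B, F, H, J, K, L

Answer: 6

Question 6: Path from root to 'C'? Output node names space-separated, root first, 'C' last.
Answer: G E C

Derivation:
Walk down from root: G -> E -> C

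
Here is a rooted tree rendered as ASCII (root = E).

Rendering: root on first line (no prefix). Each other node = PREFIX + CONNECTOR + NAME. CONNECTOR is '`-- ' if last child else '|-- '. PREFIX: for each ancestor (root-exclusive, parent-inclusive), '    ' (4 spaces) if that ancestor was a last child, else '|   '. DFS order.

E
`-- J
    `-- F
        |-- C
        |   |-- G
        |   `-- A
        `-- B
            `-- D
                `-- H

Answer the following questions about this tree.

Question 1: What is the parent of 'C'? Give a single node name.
Answer: F

Derivation:
Scan adjacency: C appears as child of F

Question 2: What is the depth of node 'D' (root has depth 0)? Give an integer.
Answer: 4

Derivation:
Path from root to D: E -> J -> F -> B -> D
Depth = number of edges = 4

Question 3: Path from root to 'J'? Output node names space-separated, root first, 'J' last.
Answer: E J

Derivation:
Walk down from root: E -> J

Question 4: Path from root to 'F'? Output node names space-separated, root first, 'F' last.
Answer: E J F

Derivation:
Walk down from root: E -> J -> F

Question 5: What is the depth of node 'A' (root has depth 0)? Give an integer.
Path from root to A: E -> J -> F -> C -> A
Depth = number of edges = 4

Answer: 4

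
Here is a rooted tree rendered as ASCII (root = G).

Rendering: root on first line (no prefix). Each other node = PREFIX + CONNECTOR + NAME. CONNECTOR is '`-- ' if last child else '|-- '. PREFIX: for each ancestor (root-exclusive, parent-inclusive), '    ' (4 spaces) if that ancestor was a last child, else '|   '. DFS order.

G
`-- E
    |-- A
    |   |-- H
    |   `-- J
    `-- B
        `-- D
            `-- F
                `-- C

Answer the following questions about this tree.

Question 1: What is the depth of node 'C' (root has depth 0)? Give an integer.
Path from root to C: G -> E -> B -> D -> F -> C
Depth = number of edges = 5

Answer: 5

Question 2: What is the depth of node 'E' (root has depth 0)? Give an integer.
Path from root to E: G -> E
Depth = number of edges = 1

Answer: 1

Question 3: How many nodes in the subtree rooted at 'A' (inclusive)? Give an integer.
Answer: 3

Derivation:
Subtree rooted at A contains: A, H, J
Count = 3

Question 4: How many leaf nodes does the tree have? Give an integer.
Leaves (nodes with no children): C, H, J

Answer: 3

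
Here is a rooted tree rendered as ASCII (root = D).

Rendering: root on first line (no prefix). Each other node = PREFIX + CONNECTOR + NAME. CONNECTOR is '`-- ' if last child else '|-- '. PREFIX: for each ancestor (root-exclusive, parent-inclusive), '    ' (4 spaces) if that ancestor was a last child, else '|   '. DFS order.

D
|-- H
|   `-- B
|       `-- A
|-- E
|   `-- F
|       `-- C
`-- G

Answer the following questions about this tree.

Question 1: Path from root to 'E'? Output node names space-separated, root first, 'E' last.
Walk down from root: D -> E

Answer: D E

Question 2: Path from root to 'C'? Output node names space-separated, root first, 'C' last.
Answer: D E F C

Derivation:
Walk down from root: D -> E -> F -> C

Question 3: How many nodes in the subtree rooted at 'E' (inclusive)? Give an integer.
Subtree rooted at E contains: C, E, F
Count = 3

Answer: 3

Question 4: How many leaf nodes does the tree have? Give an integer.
Leaves (nodes with no children): A, C, G

Answer: 3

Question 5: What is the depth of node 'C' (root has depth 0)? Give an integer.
Path from root to C: D -> E -> F -> C
Depth = number of edges = 3

Answer: 3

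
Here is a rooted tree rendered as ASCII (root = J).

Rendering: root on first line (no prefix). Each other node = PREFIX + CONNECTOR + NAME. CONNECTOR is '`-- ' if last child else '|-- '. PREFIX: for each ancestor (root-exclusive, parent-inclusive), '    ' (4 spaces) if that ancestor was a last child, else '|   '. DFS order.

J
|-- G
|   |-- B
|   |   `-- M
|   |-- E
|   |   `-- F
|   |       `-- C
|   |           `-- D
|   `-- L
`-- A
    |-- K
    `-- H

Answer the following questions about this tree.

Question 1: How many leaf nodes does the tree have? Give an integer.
Answer: 5

Derivation:
Leaves (nodes with no children): D, H, K, L, M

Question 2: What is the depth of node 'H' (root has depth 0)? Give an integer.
Path from root to H: J -> A -> H
Depth = number of edges = 2

Answer: 2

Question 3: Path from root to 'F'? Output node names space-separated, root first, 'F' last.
Answer: J G E F

Derivation:
Walk down from root: J -> G -> E -> F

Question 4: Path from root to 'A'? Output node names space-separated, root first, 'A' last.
Answer: J A

Derivation:
Walk down from root: J -> A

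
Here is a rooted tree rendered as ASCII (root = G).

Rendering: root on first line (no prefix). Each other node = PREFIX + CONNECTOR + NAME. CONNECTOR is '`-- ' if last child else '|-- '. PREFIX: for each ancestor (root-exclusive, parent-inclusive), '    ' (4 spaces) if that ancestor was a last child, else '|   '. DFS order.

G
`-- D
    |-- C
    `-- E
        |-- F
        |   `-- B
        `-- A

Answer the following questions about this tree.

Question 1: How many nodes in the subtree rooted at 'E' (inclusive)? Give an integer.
Subtree rooted at E contains: A, B, E, F
Count = 4

Answer: 4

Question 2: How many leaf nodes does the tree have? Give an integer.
Leaves (nodes with no children): A, B, C

Answer: 3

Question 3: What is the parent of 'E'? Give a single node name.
Answer: D

Derivation:
Scan adjacency: E appears as child of D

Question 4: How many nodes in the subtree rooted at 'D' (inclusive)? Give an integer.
Answer: 6

Derivation:
Subtree rooted at D contains: A, B, C, D, E, F
Count = 6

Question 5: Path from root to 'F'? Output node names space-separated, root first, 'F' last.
Walk down from root: G -> D -> E -> F

Answer: G D E F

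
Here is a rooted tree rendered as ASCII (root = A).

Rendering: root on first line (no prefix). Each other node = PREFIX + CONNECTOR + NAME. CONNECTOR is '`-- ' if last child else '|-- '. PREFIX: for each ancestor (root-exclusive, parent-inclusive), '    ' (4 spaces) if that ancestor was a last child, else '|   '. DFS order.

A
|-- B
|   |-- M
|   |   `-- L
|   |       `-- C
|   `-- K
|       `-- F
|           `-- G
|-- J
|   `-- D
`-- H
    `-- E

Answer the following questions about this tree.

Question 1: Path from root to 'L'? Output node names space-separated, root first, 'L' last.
Answer: A B M L

Derivation:
Walk down from root: A -> B -> M -> L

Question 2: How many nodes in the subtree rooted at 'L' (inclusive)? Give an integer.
Answer: 2

Derivation:
Subtree rooted at L contains: C, L
Count = 2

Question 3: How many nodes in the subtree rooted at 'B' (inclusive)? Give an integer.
Answer: 7

Derivation:
Subtree rooted at B contains: B, C, F, G, K, L, M
Count = 7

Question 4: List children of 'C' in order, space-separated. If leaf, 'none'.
Node C's children (from adjacency): (leaf)

Answer: none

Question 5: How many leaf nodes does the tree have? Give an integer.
Answer: 4

Derivation:
Leaves (nodes with no children): C, D, E, G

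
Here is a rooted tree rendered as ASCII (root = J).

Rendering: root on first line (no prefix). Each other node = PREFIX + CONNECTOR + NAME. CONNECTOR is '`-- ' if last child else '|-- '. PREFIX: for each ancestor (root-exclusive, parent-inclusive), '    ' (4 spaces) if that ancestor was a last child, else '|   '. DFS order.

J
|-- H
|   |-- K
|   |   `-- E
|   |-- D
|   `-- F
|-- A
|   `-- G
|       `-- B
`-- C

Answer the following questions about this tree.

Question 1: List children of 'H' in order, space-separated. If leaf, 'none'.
Node H's children (from adjacency): K, D, F

Answer: K D F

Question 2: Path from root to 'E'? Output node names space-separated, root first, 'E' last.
Walk down from root: J -> H -> K -> E

Answer: J H K E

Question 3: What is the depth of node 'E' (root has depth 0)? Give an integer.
Path from root to E: J -> H -> K -> E
Depth = number of edges = 3

Answer: 3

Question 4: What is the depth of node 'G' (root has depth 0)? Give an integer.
Answer: 2

Derivation:
Path from root to G: J -> A -> G
Depth = number of edges = 2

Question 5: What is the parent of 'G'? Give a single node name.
Scan adjacency: G appears as child of A

Answer: A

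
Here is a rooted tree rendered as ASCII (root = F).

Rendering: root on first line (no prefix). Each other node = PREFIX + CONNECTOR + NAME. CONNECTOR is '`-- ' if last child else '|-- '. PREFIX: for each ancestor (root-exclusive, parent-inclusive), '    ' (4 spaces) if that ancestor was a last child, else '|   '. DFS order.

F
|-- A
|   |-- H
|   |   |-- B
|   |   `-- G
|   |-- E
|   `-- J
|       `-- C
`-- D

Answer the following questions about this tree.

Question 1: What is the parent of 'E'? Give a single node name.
Answer: A

Derivation:
Scan adjacency: E appears as child of A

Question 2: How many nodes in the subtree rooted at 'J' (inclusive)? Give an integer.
Subtree rooted at J contains: C, J
Count = 2

Answer: 2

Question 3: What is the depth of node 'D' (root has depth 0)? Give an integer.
Answer: 1

Derivation:
Path from root to D: F -> D
Depth = number of edges = 1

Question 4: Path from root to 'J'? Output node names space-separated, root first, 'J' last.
Answer: F A J

Derivation:
Walk down from root: F -> A -> J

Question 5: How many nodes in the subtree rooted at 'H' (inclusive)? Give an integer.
Subtree rooted at H contains: B, G, H
Count = 3

Answer: 3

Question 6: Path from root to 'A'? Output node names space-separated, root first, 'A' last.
Answer: F A

Derivation:
Walk down from root: F -> A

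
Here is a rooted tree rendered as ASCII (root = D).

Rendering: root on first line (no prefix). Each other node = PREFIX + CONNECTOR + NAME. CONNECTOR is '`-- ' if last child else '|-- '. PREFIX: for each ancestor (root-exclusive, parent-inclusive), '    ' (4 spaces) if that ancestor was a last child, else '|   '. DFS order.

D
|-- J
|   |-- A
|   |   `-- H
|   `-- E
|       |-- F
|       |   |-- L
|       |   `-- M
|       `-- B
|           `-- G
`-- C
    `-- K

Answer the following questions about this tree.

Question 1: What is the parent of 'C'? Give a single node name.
Scan adjacency: C appears as child of D

Answer: D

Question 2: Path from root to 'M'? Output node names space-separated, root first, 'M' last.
Walk down from root: D -> J -> E -> F -> M

Answer: D J E F M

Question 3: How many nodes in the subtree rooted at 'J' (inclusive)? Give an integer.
Answer: 9

Derivation:
Subtree rooted at J contains: A, B, E, F, G, H, J, L, M
Count = 9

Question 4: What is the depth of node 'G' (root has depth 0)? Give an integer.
Path from root to G: D -> J -> E -> B -> G
Depth = number of edges = 4

Answer: 4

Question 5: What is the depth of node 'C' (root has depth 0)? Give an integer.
Path from root to C: D -> C
Depth = number of edges = 1

Answer: 1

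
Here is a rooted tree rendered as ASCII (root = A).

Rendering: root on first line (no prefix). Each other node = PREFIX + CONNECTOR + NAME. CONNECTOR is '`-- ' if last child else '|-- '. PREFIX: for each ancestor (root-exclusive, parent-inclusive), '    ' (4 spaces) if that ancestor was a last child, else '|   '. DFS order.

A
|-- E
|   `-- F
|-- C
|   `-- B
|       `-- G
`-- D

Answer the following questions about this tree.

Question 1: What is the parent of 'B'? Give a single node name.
Answer: C

Derivation:
Scan adjacency: B appears as child of C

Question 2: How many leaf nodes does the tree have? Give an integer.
Leaves (nodes with no children): D, F, G

Answer: 3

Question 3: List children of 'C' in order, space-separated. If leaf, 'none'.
Node C's children (from adjacency): B

Answer: B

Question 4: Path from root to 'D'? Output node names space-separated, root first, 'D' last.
Walk down from root: A -> D

Answer: A D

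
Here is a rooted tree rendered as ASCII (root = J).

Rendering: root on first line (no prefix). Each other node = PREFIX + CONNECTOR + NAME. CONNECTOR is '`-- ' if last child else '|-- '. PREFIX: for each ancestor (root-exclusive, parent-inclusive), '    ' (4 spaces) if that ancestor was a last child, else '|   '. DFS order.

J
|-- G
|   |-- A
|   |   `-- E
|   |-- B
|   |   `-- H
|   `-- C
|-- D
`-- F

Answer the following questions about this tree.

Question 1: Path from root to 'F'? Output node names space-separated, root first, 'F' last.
Answer: J F

Derivation:
Walk down from root: J -> F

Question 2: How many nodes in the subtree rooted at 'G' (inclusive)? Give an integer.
Answer: 6

Derivation:
Subtree rooted at G contains: A, B, C, E, G, H
Count = 6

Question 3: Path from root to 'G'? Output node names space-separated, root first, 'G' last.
Answer: J G

Derivation:
Walk down from root: J -> G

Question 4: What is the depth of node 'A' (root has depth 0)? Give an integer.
Answer: 2

Derivation:
Path from root to A: J -> G -> A
Depth = number of edges = 2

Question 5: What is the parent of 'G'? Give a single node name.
Scan adjacency: G appears as child of J

Answer: J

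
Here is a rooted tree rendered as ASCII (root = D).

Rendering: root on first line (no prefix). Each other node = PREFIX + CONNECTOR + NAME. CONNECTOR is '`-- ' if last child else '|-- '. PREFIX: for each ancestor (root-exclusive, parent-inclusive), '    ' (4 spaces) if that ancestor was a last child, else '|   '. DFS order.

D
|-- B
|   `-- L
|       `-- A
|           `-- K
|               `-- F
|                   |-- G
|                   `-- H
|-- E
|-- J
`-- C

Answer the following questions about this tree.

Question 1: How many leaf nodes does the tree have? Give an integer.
Answer: 5

Derivation:
Leaves (nodes with no children): C, E, G, H, J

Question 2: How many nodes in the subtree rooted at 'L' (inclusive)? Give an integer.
Answer: 6

Derivation:
Subtree rooted at L contains: A, F, G, H, K, L
Count = 6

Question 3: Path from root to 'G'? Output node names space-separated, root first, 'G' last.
Answer: D B L A K F G

Derivation:
Walk down from root: D -> B -> L -> A -> K -> F -> G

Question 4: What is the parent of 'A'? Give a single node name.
Scan adjacency: A appears as child of L

Answer: L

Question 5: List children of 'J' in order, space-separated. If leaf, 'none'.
Answer: none

Derivation:
Node J's children (from adjacency): (leaf)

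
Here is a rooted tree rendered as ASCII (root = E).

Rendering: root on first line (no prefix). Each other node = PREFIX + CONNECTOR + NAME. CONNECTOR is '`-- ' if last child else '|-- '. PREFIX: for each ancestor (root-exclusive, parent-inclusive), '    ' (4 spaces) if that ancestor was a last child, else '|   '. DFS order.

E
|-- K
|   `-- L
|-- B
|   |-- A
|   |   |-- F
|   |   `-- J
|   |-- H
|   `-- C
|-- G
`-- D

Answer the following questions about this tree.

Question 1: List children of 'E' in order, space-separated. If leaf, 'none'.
Node E's children (from adjacency): K, B, G, D

Answer: K B G D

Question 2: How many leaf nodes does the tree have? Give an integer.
Answer: 7

Derivation:
Leaves (nodes with no children): C, D, F, G, H, J, L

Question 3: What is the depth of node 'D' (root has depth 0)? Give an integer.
Answer: 1

Derivation:
Path from root to D: E -> D
Depth = number of edges = 1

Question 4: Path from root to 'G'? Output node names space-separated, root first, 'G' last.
Walk down from root: E -> G

Answer: E G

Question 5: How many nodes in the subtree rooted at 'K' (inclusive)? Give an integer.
Subtree rooted at K contains: K, L
Count = 2

Answer: 2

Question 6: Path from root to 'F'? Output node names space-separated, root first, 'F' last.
Walk down from root: E -> B -> A -> F

Answer: E B A F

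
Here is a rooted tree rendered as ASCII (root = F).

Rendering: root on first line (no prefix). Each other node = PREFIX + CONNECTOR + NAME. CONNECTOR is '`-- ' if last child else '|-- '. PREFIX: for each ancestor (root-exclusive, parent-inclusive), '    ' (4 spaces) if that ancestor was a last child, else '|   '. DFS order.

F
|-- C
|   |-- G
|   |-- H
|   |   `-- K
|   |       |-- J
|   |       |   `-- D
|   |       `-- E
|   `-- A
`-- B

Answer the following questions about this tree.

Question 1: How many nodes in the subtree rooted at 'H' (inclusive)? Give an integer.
Answer: 5

Derivation:
Subtree rooted at H contains: D, E, H, J, K
Count = 5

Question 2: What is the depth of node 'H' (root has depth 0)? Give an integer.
Path from root to H: F -> C -> H
Depth = number of edges = 2

Answer: 2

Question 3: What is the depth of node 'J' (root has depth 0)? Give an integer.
Path from root to J: F -> C -> H -> K -> J
Depth = number of edges = 4

Answer: 4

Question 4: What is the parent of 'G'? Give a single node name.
Scan adjacency: G appears as child of C

Answer: C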